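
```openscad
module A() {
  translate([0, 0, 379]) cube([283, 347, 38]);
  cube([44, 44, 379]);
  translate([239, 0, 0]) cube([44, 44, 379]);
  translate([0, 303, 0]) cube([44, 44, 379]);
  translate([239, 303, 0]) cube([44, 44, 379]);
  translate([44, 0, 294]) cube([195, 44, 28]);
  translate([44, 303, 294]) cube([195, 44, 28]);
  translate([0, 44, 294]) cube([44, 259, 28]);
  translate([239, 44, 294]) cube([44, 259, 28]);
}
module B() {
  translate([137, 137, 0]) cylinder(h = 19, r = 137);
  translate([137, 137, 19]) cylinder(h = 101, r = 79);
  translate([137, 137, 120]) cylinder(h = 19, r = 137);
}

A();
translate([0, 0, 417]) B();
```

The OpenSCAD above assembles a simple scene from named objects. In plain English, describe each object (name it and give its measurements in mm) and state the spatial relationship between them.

A is a four-legged stool. The seat is 283×347 mm, 38 mm thick, top at z = 417 mm. It stands on four square legs, each 44×44 mm in cross-section, from z = 0 to the seat underside, each flush with a corner of the seat. Four stretchers, 44 mm wide and 28 mm tall, connect adjacent legs with their undersides at z = 294 mm, each running between the inner faces of the legs it joins and aligned with the legs' outer faces on the other axis.

B is a spool: two coaxial disc flanges of radius 137 mm and thickness 19 mm, joined by a core cylinder of radius 79 mm and height 101 mm. The lower flange rests on z = 0 and the three cylinders share a vertical axis.

The spool is on top of the stool.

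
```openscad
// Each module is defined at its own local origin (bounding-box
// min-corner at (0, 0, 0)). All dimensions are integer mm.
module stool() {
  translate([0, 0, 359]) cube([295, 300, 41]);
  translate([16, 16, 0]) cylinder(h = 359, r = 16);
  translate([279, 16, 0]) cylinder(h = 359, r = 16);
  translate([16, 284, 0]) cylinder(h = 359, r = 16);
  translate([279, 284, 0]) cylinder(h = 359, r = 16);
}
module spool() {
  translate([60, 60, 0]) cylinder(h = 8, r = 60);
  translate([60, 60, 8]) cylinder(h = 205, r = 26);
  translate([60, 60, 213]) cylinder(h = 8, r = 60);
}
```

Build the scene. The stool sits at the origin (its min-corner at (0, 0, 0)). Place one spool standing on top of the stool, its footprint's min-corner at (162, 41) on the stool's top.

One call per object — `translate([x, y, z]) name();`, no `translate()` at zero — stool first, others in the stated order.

stool();
translate([162, 41, 400]) spool();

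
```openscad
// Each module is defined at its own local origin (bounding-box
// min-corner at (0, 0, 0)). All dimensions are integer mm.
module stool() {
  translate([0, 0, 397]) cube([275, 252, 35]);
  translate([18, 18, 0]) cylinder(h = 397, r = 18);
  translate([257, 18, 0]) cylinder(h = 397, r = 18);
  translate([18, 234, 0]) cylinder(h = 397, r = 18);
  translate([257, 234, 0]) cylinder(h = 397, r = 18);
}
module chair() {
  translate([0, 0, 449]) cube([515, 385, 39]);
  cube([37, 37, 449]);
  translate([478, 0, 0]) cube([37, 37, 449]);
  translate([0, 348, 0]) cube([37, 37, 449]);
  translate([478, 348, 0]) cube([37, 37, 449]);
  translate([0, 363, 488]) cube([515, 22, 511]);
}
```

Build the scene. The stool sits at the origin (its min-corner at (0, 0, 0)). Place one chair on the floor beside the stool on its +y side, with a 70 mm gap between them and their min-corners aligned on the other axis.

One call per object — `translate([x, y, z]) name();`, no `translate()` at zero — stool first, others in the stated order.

stool();
translate([0, 322, 0]) chair();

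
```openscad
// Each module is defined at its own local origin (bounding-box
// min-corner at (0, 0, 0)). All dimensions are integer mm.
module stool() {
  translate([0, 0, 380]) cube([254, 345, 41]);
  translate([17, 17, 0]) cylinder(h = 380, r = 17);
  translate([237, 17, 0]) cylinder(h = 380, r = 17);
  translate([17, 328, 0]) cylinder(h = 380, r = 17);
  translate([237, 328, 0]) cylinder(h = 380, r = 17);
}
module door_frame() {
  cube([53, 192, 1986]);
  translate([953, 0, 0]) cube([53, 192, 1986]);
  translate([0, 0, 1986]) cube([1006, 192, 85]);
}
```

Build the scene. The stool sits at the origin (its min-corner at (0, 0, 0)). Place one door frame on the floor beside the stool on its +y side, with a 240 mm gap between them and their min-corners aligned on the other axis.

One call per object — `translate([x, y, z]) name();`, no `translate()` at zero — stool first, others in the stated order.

stool();
translate([0, 585, 0]) door_frame();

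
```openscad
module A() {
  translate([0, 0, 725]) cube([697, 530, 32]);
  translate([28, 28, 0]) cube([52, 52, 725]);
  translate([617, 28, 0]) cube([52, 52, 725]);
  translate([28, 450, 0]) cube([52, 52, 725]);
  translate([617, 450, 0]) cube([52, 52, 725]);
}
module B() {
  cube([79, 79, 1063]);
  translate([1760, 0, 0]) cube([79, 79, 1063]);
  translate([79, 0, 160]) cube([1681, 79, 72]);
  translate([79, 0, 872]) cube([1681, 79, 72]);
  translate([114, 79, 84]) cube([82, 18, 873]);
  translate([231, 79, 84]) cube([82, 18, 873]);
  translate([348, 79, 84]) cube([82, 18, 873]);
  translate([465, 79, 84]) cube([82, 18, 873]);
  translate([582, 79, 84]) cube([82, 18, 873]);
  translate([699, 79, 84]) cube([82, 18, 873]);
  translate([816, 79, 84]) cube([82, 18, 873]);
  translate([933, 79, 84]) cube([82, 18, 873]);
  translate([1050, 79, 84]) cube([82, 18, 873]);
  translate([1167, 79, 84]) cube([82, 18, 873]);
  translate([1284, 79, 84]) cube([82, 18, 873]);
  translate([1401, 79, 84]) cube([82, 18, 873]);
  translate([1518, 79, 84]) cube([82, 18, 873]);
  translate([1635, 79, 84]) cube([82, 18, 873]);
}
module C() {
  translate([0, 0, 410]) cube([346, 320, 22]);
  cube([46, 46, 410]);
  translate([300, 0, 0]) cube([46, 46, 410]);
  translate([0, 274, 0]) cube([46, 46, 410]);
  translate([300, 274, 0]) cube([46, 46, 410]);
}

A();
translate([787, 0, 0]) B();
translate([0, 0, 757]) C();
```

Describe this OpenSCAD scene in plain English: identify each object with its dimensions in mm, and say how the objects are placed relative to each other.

A is a rectangular dining table. The top is 697×530×32 mm with its upper surface at z = 757 mm. It stands on four 52×52 mm square legs, each inset 28 mm from the nearest pair of top edges, running from the floor to the underside of the top.

B is a fence section. Two 79×79 mm posts, 1063 mm tall, stand on the floor with a clear span of 1681 mm between their inner faces. Two horizontal rails of 79×72 mm section span the gap between the posts with their undersides at z = 160 mm and z = 872 mm, flush with the posts' −y face. 14 pickets, each 82 mm wide, 18 mm thick and 873 mm tall, are fixed to the +y face of the rails with their bottoms at z = 84 mm, evenly spaced across the span with equal gaps (rounded down to the nearest mm) at the −x end and between each pair — any rounding remainder accumulates at the +x end.

C is a four-legged stool. The seat is 346×320 mm, 22 mm thick, top at z = 432 mm. It stands on four square legs, each 46×46 mm in cross-section, from z = 0 to the seat underside, each flush with a corner of the seat.

The fence section is on the floor beside the table on its +x side. The stool is on top of the table.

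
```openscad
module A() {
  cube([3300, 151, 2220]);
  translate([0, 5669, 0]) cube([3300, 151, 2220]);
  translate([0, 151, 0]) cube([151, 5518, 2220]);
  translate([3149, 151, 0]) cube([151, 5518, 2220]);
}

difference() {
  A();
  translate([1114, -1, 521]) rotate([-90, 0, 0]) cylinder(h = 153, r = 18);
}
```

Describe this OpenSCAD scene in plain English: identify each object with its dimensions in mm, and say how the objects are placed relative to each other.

A is a box-shaped house frame (walls only): outside footprint 3300×5820 mm, wall height 2220 mm, wall thickness 151 mm. The two y-facing walls run the full x-width; the two x-facing walls fit between the inner faces of the y-facing walls.

The house frame has a circular hole of radius 18 mm through its front wall, centred at (x = 1114, z = 521).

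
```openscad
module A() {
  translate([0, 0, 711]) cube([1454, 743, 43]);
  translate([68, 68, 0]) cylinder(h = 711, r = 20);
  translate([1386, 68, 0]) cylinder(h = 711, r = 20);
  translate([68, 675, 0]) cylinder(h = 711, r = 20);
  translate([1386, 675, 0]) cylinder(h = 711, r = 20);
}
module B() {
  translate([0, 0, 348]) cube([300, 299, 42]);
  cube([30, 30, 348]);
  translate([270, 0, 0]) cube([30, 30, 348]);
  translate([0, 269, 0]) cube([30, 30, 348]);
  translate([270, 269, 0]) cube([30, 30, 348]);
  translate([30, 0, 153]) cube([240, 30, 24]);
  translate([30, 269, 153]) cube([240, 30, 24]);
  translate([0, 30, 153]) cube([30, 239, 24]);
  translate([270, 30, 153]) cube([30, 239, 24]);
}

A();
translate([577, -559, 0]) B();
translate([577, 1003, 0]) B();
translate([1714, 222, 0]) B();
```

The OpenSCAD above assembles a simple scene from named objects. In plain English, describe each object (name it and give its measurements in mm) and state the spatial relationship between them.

A is a table with a 1454×743 mm rectangular top, 43 mm thick, top surface at z = 754 mm, supported by four round legs of 40 mm diameter, each leg's bounding box inset 48 mm from the nearest pair of top edges, running from the floor.

B is a four-legged stool. The seat is a 300×299×42 mm slab whose top surface is at z = 390 mm; four square legs, each 30×30 mm in cross-section, run from the floor (z = 0) to the underside of the seat, each flush with a corner of the seat. Four stretchers, 30 mm wide and 24 mm tall, connect adjacent legs with their undersides at z = 153 mm, each running between the inner faces of the legs it joins and aligned with the legs' outer faces on the other axis.

Three stools sit around the table at the −y, +y, +x sides.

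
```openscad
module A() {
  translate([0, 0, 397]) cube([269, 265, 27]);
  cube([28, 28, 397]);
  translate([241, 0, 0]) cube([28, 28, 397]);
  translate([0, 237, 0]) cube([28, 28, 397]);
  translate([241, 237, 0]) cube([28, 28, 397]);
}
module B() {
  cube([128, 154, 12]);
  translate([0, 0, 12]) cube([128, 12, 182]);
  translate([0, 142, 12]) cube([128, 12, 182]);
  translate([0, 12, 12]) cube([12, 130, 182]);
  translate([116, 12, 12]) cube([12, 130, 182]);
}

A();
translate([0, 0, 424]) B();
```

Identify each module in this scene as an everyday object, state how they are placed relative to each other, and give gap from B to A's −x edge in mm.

The open box's min-x is at 0; the stool's min-x is 0; gap = 0 mm.

A is a stool. B is an open box. The open box is on top of the stool. The gap from the open box to the stool's −x edge is 0 mm.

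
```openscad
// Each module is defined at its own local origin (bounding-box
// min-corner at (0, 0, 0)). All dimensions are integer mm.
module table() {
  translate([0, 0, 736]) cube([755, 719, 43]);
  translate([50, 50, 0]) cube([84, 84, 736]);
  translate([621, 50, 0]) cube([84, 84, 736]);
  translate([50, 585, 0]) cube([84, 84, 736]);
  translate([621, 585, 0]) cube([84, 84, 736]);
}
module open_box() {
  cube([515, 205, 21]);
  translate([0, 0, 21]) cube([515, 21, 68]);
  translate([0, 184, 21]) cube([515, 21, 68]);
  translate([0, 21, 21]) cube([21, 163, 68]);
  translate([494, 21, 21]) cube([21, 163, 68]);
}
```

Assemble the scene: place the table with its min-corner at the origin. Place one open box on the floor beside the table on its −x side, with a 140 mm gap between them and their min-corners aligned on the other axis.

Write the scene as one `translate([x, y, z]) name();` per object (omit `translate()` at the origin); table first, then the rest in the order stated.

table();
translate([-655, 0, 0]) open_box();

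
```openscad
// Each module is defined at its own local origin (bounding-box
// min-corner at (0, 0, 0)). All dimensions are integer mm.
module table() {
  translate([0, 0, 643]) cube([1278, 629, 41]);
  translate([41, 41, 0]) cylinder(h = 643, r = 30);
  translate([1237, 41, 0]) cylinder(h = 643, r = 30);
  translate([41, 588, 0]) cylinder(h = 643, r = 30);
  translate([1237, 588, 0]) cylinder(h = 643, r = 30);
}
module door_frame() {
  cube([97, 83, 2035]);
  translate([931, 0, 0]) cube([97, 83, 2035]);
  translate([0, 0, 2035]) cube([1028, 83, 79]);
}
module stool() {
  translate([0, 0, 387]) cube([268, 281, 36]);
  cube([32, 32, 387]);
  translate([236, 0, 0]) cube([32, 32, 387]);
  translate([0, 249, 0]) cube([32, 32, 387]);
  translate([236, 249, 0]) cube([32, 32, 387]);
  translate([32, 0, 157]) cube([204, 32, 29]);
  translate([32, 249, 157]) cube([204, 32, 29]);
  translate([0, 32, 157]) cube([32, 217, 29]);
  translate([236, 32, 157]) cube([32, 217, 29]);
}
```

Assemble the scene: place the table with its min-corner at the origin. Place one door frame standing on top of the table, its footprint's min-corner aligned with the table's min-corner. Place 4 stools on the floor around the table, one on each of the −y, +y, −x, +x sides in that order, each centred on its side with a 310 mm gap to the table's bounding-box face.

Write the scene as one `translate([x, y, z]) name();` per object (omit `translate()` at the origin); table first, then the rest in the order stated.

table();
translate([0, 0, 684]) door_frame();
translate([505, -591, 0]) stool();
translate([505, 939, 0]) stool();
translate([-578, 174, 0]) stool();
translate([1588, 174, 0]) stool();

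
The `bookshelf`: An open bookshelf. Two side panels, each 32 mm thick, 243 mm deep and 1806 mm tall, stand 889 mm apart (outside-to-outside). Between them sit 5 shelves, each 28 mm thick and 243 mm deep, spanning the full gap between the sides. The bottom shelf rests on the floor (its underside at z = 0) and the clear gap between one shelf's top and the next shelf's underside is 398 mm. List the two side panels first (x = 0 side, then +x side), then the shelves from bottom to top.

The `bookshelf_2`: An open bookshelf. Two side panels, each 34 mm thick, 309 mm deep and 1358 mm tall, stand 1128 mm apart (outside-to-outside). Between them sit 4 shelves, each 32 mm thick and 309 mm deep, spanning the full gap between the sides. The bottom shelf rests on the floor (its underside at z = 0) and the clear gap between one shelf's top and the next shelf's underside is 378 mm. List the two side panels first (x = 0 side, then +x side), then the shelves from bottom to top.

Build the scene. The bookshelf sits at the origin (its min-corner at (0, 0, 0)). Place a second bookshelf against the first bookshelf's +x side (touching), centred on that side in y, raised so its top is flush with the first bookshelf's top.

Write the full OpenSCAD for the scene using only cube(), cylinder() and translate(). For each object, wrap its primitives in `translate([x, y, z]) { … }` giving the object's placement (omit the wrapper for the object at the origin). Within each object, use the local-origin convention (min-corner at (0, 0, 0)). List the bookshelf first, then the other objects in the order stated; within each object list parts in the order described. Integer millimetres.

cube([32, 243, 1806]);
translate([857, 0, 0]) cube([32, 243, 1806]);
translate([32, 0, 0]) cube([825, 243, 28]);
translate([32, 0, 426]) cube([825, 243, 28]);
translate([32, 0, 852]) cube([825, 243, 28]);
translate([32, 0, 1278]) cube([825, 243, 28]);
translate([32, 0, 1704]) cube([825, 243, 28]);
translate([889, -33, 448]) {
  cube([34, 309, 1358]);
  translate([1094, 0, 0]) cube([34, 309, 1358]);
  translate([34, 0, 0]) cube([1060, 309, 32]);
  translate([34, 0, 410]) cube([1060, 309, 32]);
  translate([34, 0, 820]) cube([1060, 309, 32]);
  translate([34, 0, 1230]) cube([1060, 309, 32]);
}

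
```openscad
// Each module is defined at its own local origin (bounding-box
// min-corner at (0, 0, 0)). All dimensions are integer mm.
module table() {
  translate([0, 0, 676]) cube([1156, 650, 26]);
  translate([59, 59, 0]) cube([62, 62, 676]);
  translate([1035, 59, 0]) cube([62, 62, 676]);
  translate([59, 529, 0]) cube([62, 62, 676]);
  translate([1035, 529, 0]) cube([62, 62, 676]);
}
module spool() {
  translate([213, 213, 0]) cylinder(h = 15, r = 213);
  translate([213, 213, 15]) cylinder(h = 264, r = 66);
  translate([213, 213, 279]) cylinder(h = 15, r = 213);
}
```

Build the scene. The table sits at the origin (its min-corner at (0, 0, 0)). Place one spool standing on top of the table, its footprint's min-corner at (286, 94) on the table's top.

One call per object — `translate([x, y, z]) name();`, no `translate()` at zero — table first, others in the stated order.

table();
translate([286, 94, 702]) spool();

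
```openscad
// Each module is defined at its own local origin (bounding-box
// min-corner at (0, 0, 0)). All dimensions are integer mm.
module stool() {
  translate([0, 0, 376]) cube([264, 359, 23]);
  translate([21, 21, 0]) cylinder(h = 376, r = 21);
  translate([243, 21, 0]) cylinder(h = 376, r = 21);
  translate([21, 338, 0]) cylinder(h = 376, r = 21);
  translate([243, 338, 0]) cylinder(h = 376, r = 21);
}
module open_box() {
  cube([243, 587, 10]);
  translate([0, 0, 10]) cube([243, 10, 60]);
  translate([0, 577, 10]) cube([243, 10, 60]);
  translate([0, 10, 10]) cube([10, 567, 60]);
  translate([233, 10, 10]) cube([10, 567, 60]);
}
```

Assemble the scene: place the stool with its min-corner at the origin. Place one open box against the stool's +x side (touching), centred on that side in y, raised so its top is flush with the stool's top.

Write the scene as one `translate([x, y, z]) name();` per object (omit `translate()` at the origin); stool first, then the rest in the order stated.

stool();
translate([264, -114, 329]) open_box();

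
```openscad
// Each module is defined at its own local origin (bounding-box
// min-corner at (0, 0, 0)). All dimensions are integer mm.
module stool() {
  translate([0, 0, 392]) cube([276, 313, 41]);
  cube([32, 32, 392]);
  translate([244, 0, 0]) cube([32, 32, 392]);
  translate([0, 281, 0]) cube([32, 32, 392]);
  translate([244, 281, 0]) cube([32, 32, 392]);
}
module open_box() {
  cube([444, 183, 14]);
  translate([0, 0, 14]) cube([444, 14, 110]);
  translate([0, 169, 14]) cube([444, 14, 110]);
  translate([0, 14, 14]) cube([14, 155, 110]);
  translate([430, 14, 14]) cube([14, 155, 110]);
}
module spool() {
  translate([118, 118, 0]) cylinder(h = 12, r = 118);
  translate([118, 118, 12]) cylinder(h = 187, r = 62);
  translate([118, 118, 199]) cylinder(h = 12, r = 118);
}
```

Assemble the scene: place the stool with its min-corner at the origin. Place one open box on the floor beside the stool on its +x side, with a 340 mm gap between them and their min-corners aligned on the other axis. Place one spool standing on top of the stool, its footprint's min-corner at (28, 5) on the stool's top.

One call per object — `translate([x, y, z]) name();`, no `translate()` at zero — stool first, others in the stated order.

stool();
translate([616, 0, 0]) open_box();
translate([28, 5, 433]) spool();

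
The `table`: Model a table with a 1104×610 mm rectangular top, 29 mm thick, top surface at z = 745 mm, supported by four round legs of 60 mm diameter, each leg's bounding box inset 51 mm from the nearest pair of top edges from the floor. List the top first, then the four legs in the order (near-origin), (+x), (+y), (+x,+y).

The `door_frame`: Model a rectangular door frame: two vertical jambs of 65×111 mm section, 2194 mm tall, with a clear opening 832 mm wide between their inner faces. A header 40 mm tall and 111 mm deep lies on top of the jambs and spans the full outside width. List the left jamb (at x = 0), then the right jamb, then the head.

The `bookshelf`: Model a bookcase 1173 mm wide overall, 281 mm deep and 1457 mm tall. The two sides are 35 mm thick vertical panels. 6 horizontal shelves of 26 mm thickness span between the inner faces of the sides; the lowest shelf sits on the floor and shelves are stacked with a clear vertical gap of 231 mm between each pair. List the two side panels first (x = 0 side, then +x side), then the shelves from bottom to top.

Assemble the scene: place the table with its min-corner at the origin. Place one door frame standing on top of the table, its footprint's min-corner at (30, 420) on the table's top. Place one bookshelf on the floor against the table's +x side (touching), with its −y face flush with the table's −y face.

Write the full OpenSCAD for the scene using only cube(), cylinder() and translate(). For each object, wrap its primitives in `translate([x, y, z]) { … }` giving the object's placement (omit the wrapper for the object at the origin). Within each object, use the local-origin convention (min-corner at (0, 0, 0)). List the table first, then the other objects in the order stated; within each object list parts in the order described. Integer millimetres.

translate([0, 0, 716]) cube([1104, 610, 29]);
translate([81, 81, 0]) cylinder(h = 716, r = 30);
translate([1023, 81, 0]) cylinder(h = 716, r = 30);
translate([81, 529, 0]) cylinder(h = 716, r = 30);
translate([1023, 529, 0]) cylinder(h = 716, r = 30);
translate([30, 420, 745]) {
  cube([65, 111, 2194]);
  translate([897, 0, 0]) cube([65, 111, 2194]);
  translate([0, 0, 2194]) cube([962, 111, 40]);
}
translate([1104, 0, 0]) {
  cube([35, 281, 1457]);
  translate([1138, 0, 0]) cube([35, 281, 1457]);
  translate([35, 0, 0]) cube([1103, 281, 26]);
  translate([35, 0, 257]) cube([1103, 281, 26]);
  translate([35, 0, 514]) cube([1103, 281, 26]);
  translate([35, 0, 771]) cube([1103, 281, 26]);
  translate([35, 0, 1028]) cube([1103, 281, 26]);
  translate([35, 0, 1285]) cube([1103, 281, 26]);
}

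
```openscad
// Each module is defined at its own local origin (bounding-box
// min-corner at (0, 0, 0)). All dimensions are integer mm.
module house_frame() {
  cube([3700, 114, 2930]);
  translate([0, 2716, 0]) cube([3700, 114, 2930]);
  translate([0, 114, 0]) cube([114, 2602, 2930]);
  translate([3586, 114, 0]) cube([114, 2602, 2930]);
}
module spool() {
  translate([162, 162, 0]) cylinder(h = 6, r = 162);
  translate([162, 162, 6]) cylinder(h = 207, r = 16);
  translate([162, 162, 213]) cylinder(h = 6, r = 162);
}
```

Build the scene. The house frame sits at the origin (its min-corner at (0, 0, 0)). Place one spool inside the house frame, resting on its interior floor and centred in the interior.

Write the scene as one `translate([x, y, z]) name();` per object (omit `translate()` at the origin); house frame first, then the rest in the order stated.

house_frame();
translate([1688, 1253, 0]) spool();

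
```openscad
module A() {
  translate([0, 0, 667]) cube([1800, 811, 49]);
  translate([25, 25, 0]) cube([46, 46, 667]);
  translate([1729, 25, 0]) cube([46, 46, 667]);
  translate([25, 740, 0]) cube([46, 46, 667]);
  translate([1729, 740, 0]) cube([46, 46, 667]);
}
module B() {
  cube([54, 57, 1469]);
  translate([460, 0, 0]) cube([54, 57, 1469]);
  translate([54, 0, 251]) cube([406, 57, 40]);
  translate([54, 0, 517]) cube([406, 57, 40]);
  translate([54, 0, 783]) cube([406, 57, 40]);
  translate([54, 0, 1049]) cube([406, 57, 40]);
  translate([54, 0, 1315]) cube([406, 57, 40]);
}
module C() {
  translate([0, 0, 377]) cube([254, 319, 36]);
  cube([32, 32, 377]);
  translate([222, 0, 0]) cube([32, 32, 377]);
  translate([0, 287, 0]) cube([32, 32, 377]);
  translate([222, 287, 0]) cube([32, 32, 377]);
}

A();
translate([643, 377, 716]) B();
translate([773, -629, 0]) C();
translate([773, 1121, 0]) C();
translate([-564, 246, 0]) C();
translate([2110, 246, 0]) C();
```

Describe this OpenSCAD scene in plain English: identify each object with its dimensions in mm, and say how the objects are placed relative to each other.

A is a table: top 1800 mm (x) × 811 mm (y), 49 mm thick, upper face at z = 716 mm, on four 46×46 mm square legs, each inset 25 mm from the nearest pair of top edges, running from z = 0 to the bottom of the top.

B is a straight ladder. Two 54×57 mm vertical rails, 1469 mm tall, stand 514 mm apart (outside-to-outside) with their front faces coplanar on the −y side. 5 rungs, each 57 mm deep and 40 mm tall, span between the inner faces of the rails, front faces flush with the rails. The lowest rung's underside is at z = 251 mm and rungs are spaced 266 mm apart (underside to underside).

C is a four-legged stool. The seat is 254×319 mm, 36 mm thick, top at z = 413 mm. It stands on four square legs, each 32×32 mm in cross-section, from z = 0 to the seat underside, each flush with a corner of the seat.

The ladder is on top of the table, centred. Four stools sit around the table at the −y, +y, −x, +x sides.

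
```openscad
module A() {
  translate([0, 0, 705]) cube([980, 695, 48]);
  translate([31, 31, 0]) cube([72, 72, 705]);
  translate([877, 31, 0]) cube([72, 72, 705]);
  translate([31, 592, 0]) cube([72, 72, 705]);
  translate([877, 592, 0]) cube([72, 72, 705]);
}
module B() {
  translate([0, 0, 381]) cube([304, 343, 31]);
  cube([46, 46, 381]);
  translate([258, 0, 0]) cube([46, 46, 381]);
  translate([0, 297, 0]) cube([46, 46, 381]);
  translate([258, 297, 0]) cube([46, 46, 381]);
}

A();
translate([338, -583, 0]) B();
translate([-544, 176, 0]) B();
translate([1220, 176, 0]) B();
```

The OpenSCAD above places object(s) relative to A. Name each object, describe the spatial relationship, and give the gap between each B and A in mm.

A is a table. B is a stool. Three stools sit around the table at the −y, −x, +x sides. The gap between each stool and the table is 240 mm.

Each stool's nearest face is 240 mm from the table's bounding box.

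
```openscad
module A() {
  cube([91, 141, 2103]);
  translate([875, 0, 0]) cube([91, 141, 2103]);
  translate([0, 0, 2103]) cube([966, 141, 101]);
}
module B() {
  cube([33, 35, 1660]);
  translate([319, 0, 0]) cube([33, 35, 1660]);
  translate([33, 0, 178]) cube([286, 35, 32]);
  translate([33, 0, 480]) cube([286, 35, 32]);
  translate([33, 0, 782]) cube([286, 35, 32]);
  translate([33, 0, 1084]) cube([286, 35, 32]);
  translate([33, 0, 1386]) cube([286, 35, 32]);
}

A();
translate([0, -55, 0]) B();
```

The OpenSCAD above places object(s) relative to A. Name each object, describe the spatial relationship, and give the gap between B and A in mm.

A is a door frame. B is a ladder. The ladder is on the floor beside the door frame on its −y side. The gap between the ladder and the door frame is 20 mm.

The ladder's nearest face is 20 mm from the door frame's −y face.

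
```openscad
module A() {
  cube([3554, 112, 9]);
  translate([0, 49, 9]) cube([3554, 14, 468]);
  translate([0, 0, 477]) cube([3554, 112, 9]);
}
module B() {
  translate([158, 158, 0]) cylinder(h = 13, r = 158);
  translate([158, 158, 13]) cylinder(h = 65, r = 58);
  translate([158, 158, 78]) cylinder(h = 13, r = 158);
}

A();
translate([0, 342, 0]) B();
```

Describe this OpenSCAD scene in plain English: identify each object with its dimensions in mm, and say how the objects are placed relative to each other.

A is an I-beam lying along x, 3554 mm long. Overall section height 486 mm. Two flanges 112 mm wide (y) and 9 mm thick, one on the floor and one at the top; a web 14 mm thick runs between them, centred on the flange width.

B is a spool: two coaxial disc flanges of radius 158 mm and thickness 13 mm, joined by a core cylinder of radius 58 mm and height 65 mm. The lower flange rests on z = 0 and the three cylinders share a vertical axis.

The spool is on the floor beside the I-beam on its +y side.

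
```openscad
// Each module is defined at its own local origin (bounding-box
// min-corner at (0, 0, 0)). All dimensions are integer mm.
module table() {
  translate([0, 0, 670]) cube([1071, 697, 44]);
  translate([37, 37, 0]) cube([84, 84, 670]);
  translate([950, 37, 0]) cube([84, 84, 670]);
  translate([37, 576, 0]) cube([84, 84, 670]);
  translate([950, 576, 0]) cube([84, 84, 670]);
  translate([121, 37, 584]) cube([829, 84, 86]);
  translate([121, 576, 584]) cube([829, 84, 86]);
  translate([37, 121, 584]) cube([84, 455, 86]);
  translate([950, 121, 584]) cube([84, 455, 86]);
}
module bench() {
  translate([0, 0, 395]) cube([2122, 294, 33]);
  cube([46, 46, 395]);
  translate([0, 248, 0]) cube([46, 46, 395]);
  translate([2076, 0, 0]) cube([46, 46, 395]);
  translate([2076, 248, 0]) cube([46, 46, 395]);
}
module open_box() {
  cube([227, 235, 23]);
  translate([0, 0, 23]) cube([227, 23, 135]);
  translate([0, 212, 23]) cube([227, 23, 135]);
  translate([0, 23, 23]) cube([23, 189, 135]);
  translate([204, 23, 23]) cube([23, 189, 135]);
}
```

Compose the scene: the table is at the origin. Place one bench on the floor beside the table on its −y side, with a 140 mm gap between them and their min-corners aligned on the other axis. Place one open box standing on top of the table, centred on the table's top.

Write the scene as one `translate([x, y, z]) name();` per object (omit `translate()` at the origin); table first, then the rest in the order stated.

table();
translate([0, -434, 0]) bench();
translate([422, 231, 714]) open_box();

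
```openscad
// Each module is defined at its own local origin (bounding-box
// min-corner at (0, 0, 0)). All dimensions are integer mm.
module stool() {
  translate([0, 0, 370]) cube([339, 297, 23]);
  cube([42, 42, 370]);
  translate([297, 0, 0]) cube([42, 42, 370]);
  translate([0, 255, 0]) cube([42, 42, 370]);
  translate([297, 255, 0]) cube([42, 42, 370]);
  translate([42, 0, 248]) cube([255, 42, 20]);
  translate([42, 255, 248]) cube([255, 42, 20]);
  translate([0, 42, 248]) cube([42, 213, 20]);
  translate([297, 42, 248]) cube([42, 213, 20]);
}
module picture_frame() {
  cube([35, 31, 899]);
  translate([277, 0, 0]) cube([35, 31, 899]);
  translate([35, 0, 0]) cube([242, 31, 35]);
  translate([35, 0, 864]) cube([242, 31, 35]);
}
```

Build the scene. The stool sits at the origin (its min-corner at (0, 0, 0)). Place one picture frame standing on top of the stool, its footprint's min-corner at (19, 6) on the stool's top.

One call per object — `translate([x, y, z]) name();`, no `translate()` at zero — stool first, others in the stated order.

stool();
translate([19, 6, 393]) picture_frame();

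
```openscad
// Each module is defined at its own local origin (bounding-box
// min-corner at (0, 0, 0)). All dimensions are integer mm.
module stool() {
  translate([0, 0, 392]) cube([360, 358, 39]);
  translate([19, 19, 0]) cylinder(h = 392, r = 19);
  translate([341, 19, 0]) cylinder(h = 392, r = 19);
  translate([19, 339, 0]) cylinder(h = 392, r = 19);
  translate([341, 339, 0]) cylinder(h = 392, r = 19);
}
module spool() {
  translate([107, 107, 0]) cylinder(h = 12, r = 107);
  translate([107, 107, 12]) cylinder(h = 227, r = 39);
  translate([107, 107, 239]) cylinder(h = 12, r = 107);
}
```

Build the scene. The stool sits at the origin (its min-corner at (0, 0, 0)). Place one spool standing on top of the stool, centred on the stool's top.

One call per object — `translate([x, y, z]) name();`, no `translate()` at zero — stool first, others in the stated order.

stool();
translate([73, 72, 431]) spool();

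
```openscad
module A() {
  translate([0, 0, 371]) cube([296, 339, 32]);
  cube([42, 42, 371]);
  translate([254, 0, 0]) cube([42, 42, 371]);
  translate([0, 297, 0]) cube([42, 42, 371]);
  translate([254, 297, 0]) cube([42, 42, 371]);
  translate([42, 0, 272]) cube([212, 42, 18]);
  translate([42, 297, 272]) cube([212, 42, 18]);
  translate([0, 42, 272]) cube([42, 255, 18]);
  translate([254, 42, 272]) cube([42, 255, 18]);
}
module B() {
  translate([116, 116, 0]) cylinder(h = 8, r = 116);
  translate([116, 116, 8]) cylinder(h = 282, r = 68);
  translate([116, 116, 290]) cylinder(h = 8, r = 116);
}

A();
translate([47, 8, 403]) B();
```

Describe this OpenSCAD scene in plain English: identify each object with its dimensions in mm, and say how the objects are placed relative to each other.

A is a simple wooden stool: a rectangular seat 296 mm (x) by 339 mm (y), 32 mm thick, top face at z = 403 mm, on four square legs, each 42×42 mm in cross-section. The legs rest on z = 0, each flush with a corner of the seat. Four stretchers, 42 mm wide and 18 mm tall, connect adjacent legs with their undersides at z = 272 mm, each running between the inner faces of the legs it joins and aligned with the legs' outer faces on the other axis.

B is a spool: two coaxial disc flanges of radius 116 mm and thickness 8 mm, joined by a core cylinder of radius 68 mm and height 282 mm. The lower flange rests on z = 0 and the three cylinders share a vertical axis.

The spool is on top of the stool.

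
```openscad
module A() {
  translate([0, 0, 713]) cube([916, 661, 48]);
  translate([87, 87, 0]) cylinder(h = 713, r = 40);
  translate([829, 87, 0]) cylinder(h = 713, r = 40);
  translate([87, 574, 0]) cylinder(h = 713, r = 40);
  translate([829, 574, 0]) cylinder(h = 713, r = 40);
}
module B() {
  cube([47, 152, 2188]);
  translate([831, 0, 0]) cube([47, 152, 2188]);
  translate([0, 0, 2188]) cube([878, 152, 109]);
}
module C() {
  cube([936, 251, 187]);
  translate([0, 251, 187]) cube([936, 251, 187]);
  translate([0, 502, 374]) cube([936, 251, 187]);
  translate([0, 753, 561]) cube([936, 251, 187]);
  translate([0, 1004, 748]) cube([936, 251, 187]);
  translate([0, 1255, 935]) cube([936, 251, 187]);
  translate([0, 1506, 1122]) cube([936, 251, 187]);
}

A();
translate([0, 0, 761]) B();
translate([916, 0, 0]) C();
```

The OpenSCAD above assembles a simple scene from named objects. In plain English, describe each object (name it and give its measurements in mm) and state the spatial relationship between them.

A is a rectangular dining table. The top is 916×661×48 mm with its upper surface at z = 761 mm. It stands on four round legs of 80 mm diameter, each leg's bounding box inset 47 mm from the nearest pair of top edges, running from the floor to the underside of the top.

B is a rectangular door frame: two vertical jambs of 47×152 mm section, 2188 mm tall, with a clear opening 784 mm wide between their inner faces. A header 109 mm tall and 152 mm deep lies on top of the jambs and spans the full outside width.

C is a run of 7 identical solid stair steps. Each tread is 936×251 mm and each step block is 187 mm high. Step 1 rests on the floor; step k is offset from step 1 by (k−1)×251 mm in y and (k−1)×187 mm in z.

The door frame is on top of the table. The staircase is against the table's +x side, with their −y faces flush.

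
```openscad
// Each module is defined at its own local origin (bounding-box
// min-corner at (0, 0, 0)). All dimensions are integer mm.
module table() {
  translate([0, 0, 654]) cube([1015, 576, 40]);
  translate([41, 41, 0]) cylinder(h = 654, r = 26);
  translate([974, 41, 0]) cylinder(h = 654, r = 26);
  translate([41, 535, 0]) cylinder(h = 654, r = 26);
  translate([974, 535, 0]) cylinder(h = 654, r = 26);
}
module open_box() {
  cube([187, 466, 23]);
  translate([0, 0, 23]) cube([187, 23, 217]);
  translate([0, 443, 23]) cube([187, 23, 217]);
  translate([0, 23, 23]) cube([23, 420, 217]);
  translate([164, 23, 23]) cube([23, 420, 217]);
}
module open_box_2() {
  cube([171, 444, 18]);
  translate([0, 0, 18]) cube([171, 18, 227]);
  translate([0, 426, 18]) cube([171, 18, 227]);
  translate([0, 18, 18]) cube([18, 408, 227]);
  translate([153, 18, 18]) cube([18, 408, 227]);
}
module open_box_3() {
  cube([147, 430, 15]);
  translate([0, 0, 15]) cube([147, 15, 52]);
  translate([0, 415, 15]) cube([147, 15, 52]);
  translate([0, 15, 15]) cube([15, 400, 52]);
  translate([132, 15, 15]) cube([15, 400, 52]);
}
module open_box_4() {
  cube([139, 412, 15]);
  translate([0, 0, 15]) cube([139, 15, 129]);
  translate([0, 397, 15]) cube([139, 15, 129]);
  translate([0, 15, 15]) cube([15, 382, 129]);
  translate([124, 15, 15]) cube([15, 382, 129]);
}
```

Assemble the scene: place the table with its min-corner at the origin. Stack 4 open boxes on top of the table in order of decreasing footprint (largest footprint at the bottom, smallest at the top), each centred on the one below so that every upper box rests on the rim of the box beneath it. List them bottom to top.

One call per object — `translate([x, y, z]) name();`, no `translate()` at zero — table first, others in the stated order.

table();
translate([414, 55, 694]) open_box();
translate([422, 66, 934]) open_box_2();
translate([434, 73, 1179]) open_box_3();
translate([438, 82, 1246]) open_box_4();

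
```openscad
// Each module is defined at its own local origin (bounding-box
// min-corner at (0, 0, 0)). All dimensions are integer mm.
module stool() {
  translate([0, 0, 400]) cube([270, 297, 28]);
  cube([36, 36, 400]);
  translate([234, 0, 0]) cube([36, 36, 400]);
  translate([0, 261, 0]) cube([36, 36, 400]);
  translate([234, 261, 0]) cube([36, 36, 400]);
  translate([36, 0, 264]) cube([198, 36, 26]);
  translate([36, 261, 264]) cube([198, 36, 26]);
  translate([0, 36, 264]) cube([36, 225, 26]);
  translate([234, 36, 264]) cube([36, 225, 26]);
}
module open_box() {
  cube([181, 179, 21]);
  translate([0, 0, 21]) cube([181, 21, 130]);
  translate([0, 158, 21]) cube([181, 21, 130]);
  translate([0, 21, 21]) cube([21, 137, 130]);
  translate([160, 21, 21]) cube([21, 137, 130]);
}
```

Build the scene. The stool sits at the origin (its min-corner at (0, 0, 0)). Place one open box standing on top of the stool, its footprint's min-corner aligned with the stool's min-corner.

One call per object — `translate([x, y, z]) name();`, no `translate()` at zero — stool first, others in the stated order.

stool();
translate([0, 0, 428]) open_box();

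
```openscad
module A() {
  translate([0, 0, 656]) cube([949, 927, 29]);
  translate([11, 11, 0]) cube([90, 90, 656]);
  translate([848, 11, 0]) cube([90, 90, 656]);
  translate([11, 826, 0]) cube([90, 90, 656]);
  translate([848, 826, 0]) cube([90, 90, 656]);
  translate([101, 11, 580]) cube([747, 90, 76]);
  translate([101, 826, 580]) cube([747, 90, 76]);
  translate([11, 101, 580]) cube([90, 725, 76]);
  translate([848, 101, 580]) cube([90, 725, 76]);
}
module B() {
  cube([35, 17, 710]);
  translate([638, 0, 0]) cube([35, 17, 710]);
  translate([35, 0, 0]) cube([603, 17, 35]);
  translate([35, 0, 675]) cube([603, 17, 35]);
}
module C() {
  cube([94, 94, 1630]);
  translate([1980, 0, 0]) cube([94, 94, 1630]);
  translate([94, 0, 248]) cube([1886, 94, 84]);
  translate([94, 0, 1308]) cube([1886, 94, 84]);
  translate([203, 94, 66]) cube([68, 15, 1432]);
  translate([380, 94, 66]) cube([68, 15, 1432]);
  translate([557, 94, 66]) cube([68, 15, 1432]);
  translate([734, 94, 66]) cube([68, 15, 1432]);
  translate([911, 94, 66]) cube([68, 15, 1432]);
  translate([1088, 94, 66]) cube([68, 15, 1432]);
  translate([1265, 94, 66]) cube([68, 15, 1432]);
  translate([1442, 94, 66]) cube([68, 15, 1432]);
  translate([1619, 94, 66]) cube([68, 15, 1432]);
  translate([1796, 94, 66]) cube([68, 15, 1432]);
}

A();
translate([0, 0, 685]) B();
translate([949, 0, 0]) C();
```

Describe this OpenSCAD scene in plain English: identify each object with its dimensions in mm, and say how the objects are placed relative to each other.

A is a table with a 949×927 mm rectangular top, 29 mm thick, top surface at z = 685 mm, supported by four 90×90 mm square legs, each inset 11 mm from the nearest pair of top edges, running from the floor. Four apron rails, 90 mm thick and 76 mm tall, run between adjacent legs with their top edges flush with the underside of the top and their outer faces flush with the legs' outer faces.

B is a picture frame with a 603×640 mm rectangular opening (x by z) and a uniform 35 mm border on every side. Frame depth is 17 mm along y. It is built from two vertical stiles running the full outside height and two horizontal rails spanning the gap between the stiles.

C is a fence section. Two 94×94 mm posts, 1630 mm tall, stand on the floor with a clear span of 1886 mm between their inner faces. Two horizontal rails of 94×84 mm section span the gap between the posts with their undersides at z = 248 mm and z = 1308 mm, flush with the posts' −y face. 10 pickets, each 68 mm wide, 15 mm thick and 1432 mm tall, are fixed to the +y face of the rails with their bottoms at z = 66 mm, evenly spaced across the span with equal gaps (rounded down to the nearest mm) at the −x end and between each pair — any rounding remainder accumulates at the +x end.

The picture frame is on top of the table. The fence section is against the table's +x side, with their −y faces flush.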